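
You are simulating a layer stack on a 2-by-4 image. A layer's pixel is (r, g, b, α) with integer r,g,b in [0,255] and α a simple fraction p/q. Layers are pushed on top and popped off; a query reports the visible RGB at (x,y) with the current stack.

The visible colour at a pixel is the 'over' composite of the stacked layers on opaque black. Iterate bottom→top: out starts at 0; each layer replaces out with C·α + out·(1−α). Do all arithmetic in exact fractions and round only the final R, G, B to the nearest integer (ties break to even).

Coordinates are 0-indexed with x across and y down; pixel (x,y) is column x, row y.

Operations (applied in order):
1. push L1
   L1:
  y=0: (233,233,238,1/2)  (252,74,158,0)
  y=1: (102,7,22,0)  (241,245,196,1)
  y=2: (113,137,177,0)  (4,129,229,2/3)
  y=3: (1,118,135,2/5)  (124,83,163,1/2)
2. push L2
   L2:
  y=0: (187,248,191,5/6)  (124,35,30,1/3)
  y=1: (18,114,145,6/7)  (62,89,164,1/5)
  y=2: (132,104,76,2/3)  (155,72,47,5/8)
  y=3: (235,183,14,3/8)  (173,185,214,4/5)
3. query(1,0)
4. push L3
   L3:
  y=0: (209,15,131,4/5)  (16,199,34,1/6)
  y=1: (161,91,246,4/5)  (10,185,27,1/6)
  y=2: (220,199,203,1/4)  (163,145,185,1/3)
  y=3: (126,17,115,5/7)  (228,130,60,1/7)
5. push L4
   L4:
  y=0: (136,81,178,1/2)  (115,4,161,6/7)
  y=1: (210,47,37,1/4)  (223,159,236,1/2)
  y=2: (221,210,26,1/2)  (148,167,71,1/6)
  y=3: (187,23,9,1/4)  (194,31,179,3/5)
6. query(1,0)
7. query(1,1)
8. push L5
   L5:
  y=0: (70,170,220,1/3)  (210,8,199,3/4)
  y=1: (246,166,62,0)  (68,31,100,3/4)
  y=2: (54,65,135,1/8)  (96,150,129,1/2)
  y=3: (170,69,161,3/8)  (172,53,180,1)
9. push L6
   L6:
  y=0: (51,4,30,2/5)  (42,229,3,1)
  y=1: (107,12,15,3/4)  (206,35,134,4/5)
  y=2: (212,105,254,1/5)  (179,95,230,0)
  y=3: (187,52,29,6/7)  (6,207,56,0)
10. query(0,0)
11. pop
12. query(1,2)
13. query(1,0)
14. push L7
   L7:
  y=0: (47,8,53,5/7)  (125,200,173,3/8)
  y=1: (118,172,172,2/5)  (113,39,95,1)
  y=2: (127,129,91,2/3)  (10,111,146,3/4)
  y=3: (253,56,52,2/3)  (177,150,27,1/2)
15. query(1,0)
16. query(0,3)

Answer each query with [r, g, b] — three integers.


query (1,0) [L1,L2] — begin 0,0,0
L1 α=0: [0, 0, 0]
L2 α=1/3: [124/3, 35/3, 10]
→ [41, 12, 10]

query (1,0) [L1,L2,L3,L4] — begin 0,0,0
L1 α=0: [0, 0, 0]
L2 α=1/3: [124/3, 35/3, 10]
L3 α=1/6: [334/9, 386/9, 14]
L4 α=6/7: [6544/63, 86/9, 140]
rounded: [104, 10, 140]

at x=1,y=1 over L1,L2,L3,L4:
L1 α=1: [241, 245, 196]
L2 α=1/5: [1026/5, 1069/5, 948/5]
L3 α=1/6: [518/3, 209, 325/2]
L4 α=1/2: [1187/6, 184, 797/4]
= [198, 184, 199]

at x=0,y=0 over L1,L2,L3,L4,L5,L6:
+L1 (α=1/2) → [233/2, 233/2, 119]
+L2 (α=5/6) → [701/4, 2713/12, 179]
+L3 (α=4/5) → [809/4, 3433/60, 703/5]
+L4 (α=1/2) → [1353/8, 8293/120, 1593/10]
+L5 (α=1/3) → [1633/12, 18493/180, 2693/15]
+L6 (α=2/5) → [2041/20, 18973/300, 2993/25]
rounded: [102, 63, 120]

(1,2) stack=L1,L2,L3,L4,L5; from [0,0,0]:
+L1 (α=2/3) → [8/3, 86, 458/3]
+L2 (α=5/8) → [783/8, 309/4, 693/8]
+L3 (α=1/3) → [1435/12, 599/6, 1433/12]
+L4 (α=1/6) → [8951/72, 3997/36, 8017/72]
+L5 (α=1/2) → [15863/144, 9397/72, 17305/144]
→ [110, 131, 120]

query (1,0) [L1,L2,L3,L4,L5] — begin 0,0,0
after L1 α=0: [0, 0, 0]
after L2 α=1/3: [124/3, 35/3, 10]
after L3 α=1/6: [334/9, 386/9, 14]
after L4 α=6/7: [6544/63, 86/9, 140]
after L5 α=3/4: [23117/126, 151/18, 737/4]
= [183, 8, 184]

at x=1,y=0 over L1,L2,L3,L4,L5,L7:
L1 α=0: [0, 0, 0]
L2 α=1/3: [124/3, 35/3, 10]
L3 α=1/6: [334/9, 386/9, 14]
L4 α=6/7: [6544/63, 86/9, 140]
L5 α=3/4: [23117/126, 151/18, 737/4]
L7 α=3/8: [162835/1008, 11555/144, 5761/32]
= [162, 80, 180]

(0,3) stack=L1,L2,L3,L4,L5,L7; from [0,0,0]:
after L1 α=2/5: [2/5, 236/5, 54]
after L2 α=3/8: [707/8, 785/8, 39]
after L3 α=5/7: [461/4, 1125/28, 653/7]
after L4 α=1/4: [2131/16, 4019/112, 1011/14]
after L5 α=3/8: [18815/128, 43279/896, 11817/112]
after L7 α=2/3: [27861/128, 47877/896, 23465/336]
rounded: [218, 53, 70]


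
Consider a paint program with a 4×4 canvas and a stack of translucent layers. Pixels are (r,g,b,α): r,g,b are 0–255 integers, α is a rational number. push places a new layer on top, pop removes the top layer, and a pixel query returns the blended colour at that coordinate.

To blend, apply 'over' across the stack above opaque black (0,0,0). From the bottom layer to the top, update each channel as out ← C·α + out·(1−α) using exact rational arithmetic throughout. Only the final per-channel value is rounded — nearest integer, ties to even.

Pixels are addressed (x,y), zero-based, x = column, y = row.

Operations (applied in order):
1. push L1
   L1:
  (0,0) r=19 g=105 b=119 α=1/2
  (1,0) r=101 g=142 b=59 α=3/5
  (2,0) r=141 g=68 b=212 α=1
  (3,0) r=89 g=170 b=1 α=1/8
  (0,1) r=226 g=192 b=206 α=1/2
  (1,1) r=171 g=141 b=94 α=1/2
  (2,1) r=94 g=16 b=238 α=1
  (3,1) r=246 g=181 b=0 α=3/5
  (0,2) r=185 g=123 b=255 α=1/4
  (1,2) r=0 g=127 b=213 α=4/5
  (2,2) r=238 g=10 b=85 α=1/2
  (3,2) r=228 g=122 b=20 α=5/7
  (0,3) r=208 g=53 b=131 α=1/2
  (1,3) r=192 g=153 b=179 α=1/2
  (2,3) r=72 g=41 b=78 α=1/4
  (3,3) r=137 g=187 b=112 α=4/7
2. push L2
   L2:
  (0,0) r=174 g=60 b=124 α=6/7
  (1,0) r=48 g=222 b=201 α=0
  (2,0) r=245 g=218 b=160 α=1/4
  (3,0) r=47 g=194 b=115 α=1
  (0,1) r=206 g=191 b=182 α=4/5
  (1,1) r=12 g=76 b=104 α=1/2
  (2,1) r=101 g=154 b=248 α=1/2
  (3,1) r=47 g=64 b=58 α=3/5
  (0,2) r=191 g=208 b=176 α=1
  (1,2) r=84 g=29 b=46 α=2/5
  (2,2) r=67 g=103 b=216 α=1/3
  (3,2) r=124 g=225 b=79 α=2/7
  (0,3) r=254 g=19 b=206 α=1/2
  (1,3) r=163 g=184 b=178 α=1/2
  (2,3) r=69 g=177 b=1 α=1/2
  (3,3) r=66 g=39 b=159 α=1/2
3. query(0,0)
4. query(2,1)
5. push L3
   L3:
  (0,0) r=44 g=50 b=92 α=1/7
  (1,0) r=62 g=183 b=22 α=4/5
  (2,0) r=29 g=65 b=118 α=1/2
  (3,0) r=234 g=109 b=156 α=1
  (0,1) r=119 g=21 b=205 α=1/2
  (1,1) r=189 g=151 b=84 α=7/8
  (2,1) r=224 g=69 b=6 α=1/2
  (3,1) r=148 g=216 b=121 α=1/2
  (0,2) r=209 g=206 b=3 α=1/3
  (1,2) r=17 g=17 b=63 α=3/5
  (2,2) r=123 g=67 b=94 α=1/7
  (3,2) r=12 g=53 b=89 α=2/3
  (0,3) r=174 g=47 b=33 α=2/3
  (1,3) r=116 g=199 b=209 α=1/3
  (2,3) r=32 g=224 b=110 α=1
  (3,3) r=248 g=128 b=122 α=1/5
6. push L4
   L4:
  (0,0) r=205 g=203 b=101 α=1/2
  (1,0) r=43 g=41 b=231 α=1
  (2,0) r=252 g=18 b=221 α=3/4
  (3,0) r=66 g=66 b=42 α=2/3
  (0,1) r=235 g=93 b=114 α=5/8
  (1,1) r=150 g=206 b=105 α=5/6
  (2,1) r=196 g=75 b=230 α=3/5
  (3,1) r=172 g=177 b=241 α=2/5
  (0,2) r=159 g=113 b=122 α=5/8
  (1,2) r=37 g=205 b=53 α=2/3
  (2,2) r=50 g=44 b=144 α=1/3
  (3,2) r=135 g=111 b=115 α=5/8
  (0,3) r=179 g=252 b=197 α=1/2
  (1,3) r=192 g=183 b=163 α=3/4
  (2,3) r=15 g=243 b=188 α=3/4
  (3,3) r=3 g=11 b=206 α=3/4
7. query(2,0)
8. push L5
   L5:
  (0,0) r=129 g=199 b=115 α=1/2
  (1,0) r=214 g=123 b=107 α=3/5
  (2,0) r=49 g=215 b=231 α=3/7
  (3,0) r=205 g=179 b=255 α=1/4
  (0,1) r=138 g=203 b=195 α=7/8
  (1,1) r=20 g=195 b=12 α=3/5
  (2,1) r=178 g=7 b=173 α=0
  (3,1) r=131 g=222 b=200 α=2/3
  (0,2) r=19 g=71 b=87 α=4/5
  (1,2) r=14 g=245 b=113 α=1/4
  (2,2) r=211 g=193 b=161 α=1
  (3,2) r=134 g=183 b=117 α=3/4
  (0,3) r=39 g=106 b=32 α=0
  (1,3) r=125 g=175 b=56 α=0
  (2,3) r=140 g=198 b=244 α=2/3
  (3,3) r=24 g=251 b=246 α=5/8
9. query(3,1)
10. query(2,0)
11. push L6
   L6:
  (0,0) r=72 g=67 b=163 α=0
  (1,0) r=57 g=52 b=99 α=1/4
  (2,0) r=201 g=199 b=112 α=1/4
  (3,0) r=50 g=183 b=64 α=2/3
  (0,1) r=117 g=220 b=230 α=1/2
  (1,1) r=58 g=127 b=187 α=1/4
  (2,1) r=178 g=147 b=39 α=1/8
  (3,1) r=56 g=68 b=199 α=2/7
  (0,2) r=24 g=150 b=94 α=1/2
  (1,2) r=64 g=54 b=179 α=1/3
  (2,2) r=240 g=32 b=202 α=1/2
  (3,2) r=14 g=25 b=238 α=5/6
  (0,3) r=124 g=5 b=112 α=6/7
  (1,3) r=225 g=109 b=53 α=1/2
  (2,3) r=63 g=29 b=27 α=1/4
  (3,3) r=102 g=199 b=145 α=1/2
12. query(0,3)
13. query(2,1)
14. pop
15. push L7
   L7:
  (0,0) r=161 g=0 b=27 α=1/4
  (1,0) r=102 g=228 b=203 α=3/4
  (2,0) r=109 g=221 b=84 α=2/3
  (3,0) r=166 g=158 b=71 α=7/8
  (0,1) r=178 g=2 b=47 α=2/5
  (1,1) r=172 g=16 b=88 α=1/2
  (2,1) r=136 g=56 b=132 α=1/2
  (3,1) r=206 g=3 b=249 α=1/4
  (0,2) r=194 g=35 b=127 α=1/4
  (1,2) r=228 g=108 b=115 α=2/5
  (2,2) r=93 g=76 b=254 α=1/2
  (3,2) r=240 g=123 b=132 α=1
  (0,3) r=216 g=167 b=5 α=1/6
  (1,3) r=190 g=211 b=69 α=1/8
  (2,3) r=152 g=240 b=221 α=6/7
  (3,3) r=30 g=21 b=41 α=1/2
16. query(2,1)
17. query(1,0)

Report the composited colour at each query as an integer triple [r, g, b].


(0,0) stack=L1,L2; from [0,0,0]:
after L1 α=1/2: [19/2, 105/2, 119/2]
after L2 α=6/7: [301/2, 825/14, 1607/14]
→ [150, 59, 115]

at x=2,y=1 over L1,L2:
after L1 α=1: [94, 16, 238]
after L2 α=1/2: [195/2, 85, 243]
= [98, 85, 243]

query (2,0) [L1,L2,L3,L4] — begin 0,0,0
after L1 α=1: [141, 68, 212]
after L2 α=1/4: [167, 211/2, 199]
after L3 α=1/2: [98, 341/4, 317/2]
after L4 α=3/4: [427/2, 557/16, 1643/8]
rounded: [214, 35, 205]

at x=3,y=1 over L1,L2,L3,L4,L5:
+L1 (α=3/5) → [738/5, 543/5, 0]
+L2 (α=3/5) → [2181/25, 2046/25, 174/5]
+L3 (α=1/2) → [5881/50, 3723/25, 779/10]
+L4 (α=2/5) → [34843/250, 20019/125, 7157/50]
+L5 (α=2/3) → [100343/750, 25173/125, 27157/150]
→ [134, 201, 181]

(2,0) stack=L1,L2,L3,L4,L5; from [0,0,0]:
+L1 (α=1) → [141, 68, 212]
+L2 (α=1/4) → [167, 211/2, 199]
+L3 (α=1/2) → [98, 341/4, 317/2]
+L4 (α=3/4) → [427/2, 557/16, 1643/8]
+L5 (α=3/7) → [143, 3137/28, 3029/14]
= [143, 112, 216]

(0,3) stack=L1,L2,L3,L4,L5,L6; from [0,0,0]:
+L1 (α=1/2) → [104, 53/2, 131/2]
+L2 (α=1/2) → [179, 91/4, 543/4]
+L3 (α=2/3) → [527/3, 467/12, 269/4]
+L4 (α=1/2) → [532/3, 3491/24, 1057/8]
+L5 (α=0) → [532/3, 3491/24, 1057/8]
+L6 (α=6/7) → [2764/21, 4211/168, 919/8]
→ [132, 25, 115]

query (2,1) [L1,L2,L3,L4,L5,L6] — begin 0,0,0
after L1 α=1: [94, 16, 238]
after L2 α=1/2: [195/2, 85, 243]
after L3 α=1/2: [643/4, 77, 249/2]
after L4 α=3/5: [1819/10, 379/5, 939/5]
after L5 α=0: [1819/10, 379/5, 939/5]
after L6 α=1/8: [14513/80, 847/10, 846/5]
rounded: [181, 85, 169]

(2,1) stack=L1,L2,L3,L4,L5,L7; from [0,0,0]:
+L1 (α=1) → [94, 16, 238]
+L2 (α=1/2) → [195/2, 85, 243]
+L3 (α=1/2) → [643/4, 77, 249/2]
+L4 (α=3/5) → [1819/10, 379/5, 939/5]
+L5 (α=0) → [1819/10, 379/5, 939/5]
+L7 (α=1/2) → [3179/20, 659/10, 1599/10]
→ [159, 66, 160]

(1,0) stack=L1,L2,L3,L4,L5,L7; from [0,0,0]:
after L1 α=3/5: [303/5, 426/5, 177/5]
after L2 α=0: [303/5, 426/5, 177/5]
after L3 α=4/5: [1543/25, 4086/25, 617/25]
after L4 α=1: [43, 41, 231]
after L5 α=3/5: [728/5, 451/5, 783/5]
after L7 α=3/4: [1129/10, 3871/20, 957/5]
→ [113, 194, 191]


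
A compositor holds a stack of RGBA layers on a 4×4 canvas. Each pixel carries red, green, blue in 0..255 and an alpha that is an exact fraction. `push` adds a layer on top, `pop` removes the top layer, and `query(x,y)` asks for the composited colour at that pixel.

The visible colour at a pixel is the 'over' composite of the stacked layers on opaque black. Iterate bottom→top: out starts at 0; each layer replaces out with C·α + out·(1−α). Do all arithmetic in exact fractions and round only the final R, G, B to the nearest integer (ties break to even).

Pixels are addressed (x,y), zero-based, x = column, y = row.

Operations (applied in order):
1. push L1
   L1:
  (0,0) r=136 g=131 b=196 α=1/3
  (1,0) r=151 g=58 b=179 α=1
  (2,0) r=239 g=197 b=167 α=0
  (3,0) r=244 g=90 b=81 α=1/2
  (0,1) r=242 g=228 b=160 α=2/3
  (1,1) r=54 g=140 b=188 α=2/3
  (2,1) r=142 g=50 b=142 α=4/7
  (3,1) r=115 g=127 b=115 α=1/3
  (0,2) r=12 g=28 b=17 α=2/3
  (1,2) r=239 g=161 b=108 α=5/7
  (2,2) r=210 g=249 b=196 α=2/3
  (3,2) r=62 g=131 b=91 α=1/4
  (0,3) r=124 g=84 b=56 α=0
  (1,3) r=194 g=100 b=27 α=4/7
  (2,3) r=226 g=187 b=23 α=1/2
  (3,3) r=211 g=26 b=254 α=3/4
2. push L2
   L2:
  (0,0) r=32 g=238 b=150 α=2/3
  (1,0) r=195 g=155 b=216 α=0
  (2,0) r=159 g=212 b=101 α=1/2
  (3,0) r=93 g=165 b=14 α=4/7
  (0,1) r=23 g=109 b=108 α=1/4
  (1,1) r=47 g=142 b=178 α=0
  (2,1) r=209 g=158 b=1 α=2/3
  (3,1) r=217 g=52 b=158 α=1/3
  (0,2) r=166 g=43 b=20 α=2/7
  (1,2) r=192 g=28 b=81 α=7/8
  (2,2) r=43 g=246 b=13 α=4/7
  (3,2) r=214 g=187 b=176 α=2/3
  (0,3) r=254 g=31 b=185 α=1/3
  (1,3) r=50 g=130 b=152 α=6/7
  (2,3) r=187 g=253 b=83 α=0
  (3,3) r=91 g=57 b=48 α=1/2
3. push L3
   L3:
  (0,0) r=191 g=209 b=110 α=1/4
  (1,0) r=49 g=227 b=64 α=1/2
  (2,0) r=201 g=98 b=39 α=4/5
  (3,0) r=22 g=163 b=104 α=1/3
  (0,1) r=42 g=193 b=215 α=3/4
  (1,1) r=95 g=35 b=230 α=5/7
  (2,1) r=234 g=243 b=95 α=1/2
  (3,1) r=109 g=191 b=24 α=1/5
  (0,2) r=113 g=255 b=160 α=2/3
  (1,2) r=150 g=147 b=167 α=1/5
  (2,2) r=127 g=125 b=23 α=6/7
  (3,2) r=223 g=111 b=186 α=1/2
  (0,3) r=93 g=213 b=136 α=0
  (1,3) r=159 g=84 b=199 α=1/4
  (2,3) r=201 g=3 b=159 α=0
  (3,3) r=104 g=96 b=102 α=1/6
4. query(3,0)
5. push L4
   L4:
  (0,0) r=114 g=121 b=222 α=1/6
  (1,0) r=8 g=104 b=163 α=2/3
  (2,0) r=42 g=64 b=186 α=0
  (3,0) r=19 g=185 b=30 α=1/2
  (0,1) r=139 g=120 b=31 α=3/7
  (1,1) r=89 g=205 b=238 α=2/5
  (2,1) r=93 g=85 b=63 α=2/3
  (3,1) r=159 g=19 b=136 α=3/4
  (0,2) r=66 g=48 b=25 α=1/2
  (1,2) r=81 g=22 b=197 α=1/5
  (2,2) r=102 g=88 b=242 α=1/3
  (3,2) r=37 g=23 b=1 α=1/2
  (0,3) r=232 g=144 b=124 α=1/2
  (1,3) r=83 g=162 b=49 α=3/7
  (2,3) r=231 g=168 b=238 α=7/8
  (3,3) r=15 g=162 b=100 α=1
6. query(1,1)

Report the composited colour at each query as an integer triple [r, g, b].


at x=3,y=0 over L1,L2,L3:
+L1 (α=1/2) → [122, 45, 81/2]
+L2 (α=4/7) → [738/7, 795/7, 355/14]
+L3 (α=1/3) → [1630/21, 2731/21, 361/7]
rounded: [78, 130, 52]

query (1,1) [L1,L2,L3,L4] — begin 0,0,0
+L1 (α=2/3) → [36, 280/3, 376/3]
+L2 (α=0) → [36, 280/3, 376/3]
+L3 (α=5/7) → [547/7, 155/3, 4202/21]
+L4 (α=2/5) → [2887/35, 113, 7534/35]
→ [82, 113, 215]


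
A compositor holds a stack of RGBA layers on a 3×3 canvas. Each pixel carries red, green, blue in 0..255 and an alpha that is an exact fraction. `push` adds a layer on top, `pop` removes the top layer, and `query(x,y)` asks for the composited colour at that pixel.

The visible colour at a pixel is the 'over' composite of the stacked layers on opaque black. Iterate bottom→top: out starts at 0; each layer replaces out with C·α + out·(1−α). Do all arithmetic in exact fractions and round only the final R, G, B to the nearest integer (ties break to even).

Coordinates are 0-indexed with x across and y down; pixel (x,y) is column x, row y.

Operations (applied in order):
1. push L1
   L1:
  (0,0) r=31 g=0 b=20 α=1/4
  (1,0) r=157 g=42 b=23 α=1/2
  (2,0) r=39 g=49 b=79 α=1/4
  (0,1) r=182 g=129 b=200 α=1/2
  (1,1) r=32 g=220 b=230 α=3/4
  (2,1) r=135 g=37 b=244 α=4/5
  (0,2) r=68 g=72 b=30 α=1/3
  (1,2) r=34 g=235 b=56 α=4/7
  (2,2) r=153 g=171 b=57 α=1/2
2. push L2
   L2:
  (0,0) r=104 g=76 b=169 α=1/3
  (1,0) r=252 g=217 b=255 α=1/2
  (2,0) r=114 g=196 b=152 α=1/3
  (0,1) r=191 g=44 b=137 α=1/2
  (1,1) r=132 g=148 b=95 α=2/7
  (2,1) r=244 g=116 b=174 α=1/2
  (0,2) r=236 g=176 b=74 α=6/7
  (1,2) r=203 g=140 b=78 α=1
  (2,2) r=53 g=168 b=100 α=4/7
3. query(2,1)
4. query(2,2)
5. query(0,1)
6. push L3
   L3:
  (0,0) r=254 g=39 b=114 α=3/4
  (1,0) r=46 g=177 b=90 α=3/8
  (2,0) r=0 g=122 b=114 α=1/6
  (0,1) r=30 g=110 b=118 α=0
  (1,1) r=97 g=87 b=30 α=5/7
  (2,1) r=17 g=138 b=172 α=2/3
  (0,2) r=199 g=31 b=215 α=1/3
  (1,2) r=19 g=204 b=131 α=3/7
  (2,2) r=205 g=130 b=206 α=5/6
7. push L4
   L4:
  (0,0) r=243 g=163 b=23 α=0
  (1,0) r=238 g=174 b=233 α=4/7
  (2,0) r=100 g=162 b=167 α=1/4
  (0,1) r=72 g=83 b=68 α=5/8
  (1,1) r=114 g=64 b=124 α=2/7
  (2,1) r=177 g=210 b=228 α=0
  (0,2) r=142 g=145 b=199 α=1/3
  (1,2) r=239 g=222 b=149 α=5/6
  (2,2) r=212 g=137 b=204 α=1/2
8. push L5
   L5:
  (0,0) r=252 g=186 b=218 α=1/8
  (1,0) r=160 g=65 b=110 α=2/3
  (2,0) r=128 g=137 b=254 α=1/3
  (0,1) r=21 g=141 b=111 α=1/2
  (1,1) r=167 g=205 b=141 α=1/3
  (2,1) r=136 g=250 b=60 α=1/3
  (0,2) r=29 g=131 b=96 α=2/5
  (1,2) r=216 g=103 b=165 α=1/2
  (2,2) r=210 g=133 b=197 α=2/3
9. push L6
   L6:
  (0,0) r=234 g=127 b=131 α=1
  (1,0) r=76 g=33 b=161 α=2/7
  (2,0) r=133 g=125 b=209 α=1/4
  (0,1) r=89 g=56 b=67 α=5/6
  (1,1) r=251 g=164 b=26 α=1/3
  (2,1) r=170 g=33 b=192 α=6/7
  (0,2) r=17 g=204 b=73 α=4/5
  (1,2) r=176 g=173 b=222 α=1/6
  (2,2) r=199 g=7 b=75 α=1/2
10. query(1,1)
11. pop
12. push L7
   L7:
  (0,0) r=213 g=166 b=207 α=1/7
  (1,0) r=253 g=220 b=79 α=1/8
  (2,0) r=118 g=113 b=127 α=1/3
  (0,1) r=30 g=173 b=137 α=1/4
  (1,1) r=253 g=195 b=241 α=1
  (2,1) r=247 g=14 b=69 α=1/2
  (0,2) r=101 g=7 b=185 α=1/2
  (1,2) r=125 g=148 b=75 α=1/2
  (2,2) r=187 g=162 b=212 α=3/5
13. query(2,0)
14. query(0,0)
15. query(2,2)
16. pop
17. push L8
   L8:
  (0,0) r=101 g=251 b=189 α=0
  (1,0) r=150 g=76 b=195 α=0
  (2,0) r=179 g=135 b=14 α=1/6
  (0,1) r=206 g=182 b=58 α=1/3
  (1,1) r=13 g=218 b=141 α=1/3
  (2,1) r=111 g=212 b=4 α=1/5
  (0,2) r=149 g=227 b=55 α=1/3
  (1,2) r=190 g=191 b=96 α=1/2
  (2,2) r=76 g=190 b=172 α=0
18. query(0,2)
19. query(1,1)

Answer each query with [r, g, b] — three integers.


at x=2,y=1 over L1,L2:
+L1 (α=4/5) → [108, 148/5, 976/5]
+L2 (α=1/2) → [176, 364/5, 923/5]
= [176, 73, 185]

query (2,2) [L1,L2] — begin 0,0,0
+L1 (α=1/2) → [153/2, 171/2, 57/2]
+L2 (α=4/7) → [883/14, 1857/14, 971/14]
= [63, 133, 69]

query (0,1) [L1,L2] — begin 0,0,0
after L1 α=1/2: [91, 129/2, 100]
after L2 α=1/2: [141, 217/4, 237/2]
rounded: [141, 54, 118]

at x=1,y=1 over L1,L2,L3,L4,L5,L6:
L1 α=3/4: [24, 165, 345/2]
L2 α=2/7: [384/7, 1121/7, 2105/14]
L3 α=5/7: [4163/49, 5287/49, 3155/49]
L4 α=2/7: [31987/343, 32707/343, 27927/343]
L5 α=1/3: [121255/1029, 45243/343, 34739/343]
L6 α=1/3: [500789/3087, 146738/1029, 26132/343]
rounded: [162, 143, 76]

at x=2,y=0 over L1,L2,L3,L4,L5,L7:
L1 α=1/4: [39/4, 49/4, 79/4]
L2 α=1/3: [89/2, 147/2, 383/6]
L3 α=1/6: [445/12, 979/12, 2599/36]
L4 α=1/4: [845/16, 1627/16, 4603/48]
L5 α=1/3: [623/8, 2723/24, 10699/72]
L7 α=1/3: [365/4, 4079/36, 15271/108]
= [91, 113, 141]

at x=0,y=0 over L1,L2,L3,L4,L5,L7:
after L1 α=1/4: [31/4, 0, 5]
after L2 α=1/3: [239/6, 76/3, 179/3]
after L3 α=3/4: [4811/24, 427/12, 1205/12]
after L4 α=0: [4811/24, 427/12, 1205/12]
after L5 α=1/8: [39725/192, 5221/96, 11051/96]
after L7 α=1/7: [46541/224, 7877/112, 14363/112]
= [208, 70, 128]

query (2,2) [L1,L2,L3,L4,L5,L7] — begin 0,0,0
after L1 α=1/2: [153/2, 171/2, 57/2]
after L2 α=4/7: [883/14, 1857/14, 971/14]
after L3 α=5/6: [15233/84, 10957/84, 15391/84]
after L4 α=1/2: [33041/168, 22465/168, 32527/168]
after L5 α=2/3: [103601/504, 67153/504, 98719/504]
after L7 α=3/5: [244973/1260, 37925/252, 258991/1260]
→ [194, 150, 206]

query (0,2) [L1,L2,L3,L4,L5,L8] — begin 0,0,0
+L1 (α=1/3) → [68/3, 24, 10]
+L2 (α=6/7) → [4316/21, 1080/7, 454/7]
+L3 (α=1/3) → [12811/63, 2377/21, 2413/21]
+L4 (α=1/3) → [34568/189, 7799/63, 9005/63]
+L5 (α=2/5) → [38222/315, 13301/105, 13037/105]
+L8 (α=1/3) → [123379/945, 50437/315, 31849/315]
→ [131, 160, 101]

query (1,1) [L1,L2,L3,L4,L5,L8] — begin 0,0,0
after L1 α=3/4: [24, 165, 345/2]
after L2 α=2/7: [384/7, 1121/7, 2105/14]
after L3 α=5/7: [4163/49, 5287/49, 3155/49]
after L4 α=2/7: [31987/343, 32707/343, 27927/343]
after L5 α=1/3: [121255/1029, 45243/343, 34739/343]
after L8 α=1/3: [255887/3087, 165260/1029, 117841/1029]
rounded: [83, 161, 115]


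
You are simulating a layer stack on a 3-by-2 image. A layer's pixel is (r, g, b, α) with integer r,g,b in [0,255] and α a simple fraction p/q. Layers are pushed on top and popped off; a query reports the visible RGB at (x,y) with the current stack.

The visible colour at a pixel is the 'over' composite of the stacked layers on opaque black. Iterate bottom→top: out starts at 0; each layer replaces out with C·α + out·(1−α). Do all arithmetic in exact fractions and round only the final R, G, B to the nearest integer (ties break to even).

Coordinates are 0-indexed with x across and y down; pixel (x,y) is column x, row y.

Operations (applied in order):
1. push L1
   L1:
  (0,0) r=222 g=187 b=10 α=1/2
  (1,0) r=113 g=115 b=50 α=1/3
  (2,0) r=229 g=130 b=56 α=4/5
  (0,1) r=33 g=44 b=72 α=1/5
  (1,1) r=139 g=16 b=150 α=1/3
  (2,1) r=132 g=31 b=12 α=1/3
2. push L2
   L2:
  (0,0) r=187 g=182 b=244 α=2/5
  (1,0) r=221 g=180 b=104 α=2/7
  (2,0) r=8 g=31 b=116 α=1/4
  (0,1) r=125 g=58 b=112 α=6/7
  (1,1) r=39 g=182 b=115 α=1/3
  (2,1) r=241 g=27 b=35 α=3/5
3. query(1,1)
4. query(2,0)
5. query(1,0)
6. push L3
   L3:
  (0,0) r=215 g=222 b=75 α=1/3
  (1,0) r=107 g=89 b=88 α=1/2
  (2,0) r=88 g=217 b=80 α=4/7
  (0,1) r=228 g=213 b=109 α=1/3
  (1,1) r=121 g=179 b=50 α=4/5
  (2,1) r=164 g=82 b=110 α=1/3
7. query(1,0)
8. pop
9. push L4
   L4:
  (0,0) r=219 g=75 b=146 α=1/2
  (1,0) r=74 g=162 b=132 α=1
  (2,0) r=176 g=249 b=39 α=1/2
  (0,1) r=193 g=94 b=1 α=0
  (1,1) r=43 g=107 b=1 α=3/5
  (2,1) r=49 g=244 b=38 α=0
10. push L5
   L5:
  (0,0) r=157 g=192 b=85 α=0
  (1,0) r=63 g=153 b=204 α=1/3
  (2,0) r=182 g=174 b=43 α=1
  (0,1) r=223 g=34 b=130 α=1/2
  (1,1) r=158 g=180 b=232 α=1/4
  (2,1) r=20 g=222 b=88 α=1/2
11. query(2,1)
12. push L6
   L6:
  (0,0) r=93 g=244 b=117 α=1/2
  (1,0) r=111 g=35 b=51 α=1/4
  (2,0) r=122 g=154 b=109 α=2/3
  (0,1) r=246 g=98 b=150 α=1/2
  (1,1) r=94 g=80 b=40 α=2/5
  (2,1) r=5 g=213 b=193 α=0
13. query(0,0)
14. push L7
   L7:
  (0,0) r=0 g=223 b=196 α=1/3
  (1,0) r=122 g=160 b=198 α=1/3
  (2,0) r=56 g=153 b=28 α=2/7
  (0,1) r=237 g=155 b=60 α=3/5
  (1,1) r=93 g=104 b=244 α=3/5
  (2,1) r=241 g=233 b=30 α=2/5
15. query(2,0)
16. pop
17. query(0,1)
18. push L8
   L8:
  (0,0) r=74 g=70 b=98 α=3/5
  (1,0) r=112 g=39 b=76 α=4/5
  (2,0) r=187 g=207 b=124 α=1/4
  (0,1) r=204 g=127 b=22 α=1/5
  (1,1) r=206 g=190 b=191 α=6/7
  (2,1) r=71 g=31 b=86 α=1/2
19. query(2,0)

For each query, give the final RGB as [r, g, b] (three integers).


(1,1) stack=L1,L2; from [0,0,0]:
L1 α=1/3: [139/3, 16/3, 50]
L2 α=1/3: [395/9, 578/9, 215/3]
rounded: [44, 64, 72]

at x=2,y=0 over L1,L2:
L1 α=4/5: [916/5, 104, 224/5]
L2 α=1/4: [697/5, 343/4, 313/5]
= [139, 86, 63]

at x=1,y=0 over L1,L2:
after L1 α=1/3: [113/3, 115/3, 50/3]
after L2 α=2/7: [1891/21, 1655/21, 874/21]
= [90, 79, 42]

(1,0) stack=L1,L2,L3; from [0,0,0]:
after L1 α=1/3: [113/3, 115/3, 50/3]
after L2 α=2/7: [1891/21, 1655/21, 874/21]
after L3 α=1/2: [2069/21, 1762/21, 1361/21]
→ [99, 84, 65]

at x=2,y=1 over L1,L2,L4,L5:
+L1 (α=1/3) → [44, 31/3, 4]
+L2 (α=3/5) → [811/5, 61/3, 113/5]
+L4 (α=0) → [811/5, 61/3, 113/5]
+L5 (α=1/2) → [911/10, 727/6, 553/10]
rounded: [91, 121, 55]

query (0,0) [L1,L2,L4,L5,L6] — begin 0,0,0
L1 α=1/2: [111, 187/2, 5]
L2 α=2/5: [707/5, 1289/10, 503/5]
L4 α=1/2: [901/5, 2039/20, 1233/10]
L5 α=0: [901/5, 2039/20, 1233/10]
L6 α=1/2: [683/5, 6919/40, 2403/20]
rounded: [137, 173, 120]

at x=2,y=0 over L1,L2,L4,L5,L6,L7:
after L1 α=4/5: [916/5, 104, 224/5]
after L2 α=1/4: [697/5, 343/4, 313/5]
after L4 α=1/2: [1577/10, 1339/8, 254/5]
after L5 α=1: [182, 174, 43]
after L6 α=2/3: [142, 482/3, 87]
after L7 α=2/7: [822/7, 3328/21, 491/7]
rounded: [117, 158, 70]

query (0,1) [L1,L2,L4,L5,L6] — begin 0,0,0
after L1 α=1/5: [33/5, 44/5, 72/5]
after L2 α=6/7: [3783/35, 1784/35, 3432/35]
after L4 α=0: [3783/35, 1784/35, 3432/35]
after L5 α=1/2: [5794/35, 1487/35, 3991/35]
after L6 α=1/2: [7202/35, 4917/70, 9241/70]
→ [206, 70, 132]

query (2,0) [L1,L2,L4,L5,L6,L8] — begin 0,0,0
after L1 α=4/5: [916/5, 104, 224/5]
after L2 α=1/4: [697/5, 343/4, 313/5]
after L4 α=1/2: [1577/10, 1339/8, 254/5]
after L5 α=1: [182, 174, 43]
after L6 α=2/3: [142, 482/3, 87]
after L8 α=1/4: [613/4, 689/4, 385/4]
→ [153, 172, 96]


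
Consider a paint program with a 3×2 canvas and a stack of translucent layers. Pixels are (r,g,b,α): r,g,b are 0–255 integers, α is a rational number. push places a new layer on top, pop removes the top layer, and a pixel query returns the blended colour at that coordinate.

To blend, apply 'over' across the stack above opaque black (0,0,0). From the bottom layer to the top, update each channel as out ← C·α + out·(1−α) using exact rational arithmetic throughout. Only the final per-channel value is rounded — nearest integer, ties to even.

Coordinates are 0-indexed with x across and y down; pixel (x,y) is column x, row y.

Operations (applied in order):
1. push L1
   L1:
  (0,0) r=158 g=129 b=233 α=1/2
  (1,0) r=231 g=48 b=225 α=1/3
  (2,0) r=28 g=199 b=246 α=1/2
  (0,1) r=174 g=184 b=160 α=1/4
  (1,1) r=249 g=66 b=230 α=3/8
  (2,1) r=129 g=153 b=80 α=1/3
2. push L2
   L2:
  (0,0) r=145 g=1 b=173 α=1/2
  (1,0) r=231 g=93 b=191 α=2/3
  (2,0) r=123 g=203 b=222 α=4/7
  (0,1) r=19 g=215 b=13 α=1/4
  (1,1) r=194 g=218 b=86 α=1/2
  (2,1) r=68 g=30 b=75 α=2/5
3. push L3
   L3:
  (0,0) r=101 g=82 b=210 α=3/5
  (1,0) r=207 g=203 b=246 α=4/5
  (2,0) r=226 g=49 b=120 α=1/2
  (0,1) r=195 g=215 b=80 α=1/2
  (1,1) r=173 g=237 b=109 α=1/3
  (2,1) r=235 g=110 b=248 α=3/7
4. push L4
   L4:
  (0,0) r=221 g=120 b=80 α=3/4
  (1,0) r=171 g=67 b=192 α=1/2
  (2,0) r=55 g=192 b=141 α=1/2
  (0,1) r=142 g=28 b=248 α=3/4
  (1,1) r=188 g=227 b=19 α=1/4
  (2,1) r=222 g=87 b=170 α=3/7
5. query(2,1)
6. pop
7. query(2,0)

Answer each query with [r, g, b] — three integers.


at x=2,y=1 over L1,L2,L3,L4:
after L1 α=1/3: [43, 51, 80/3]
after L2 α=2/5: [53, 213/5, 46]
after L3 α=3/7: [131, 2502/35, 928/7]
after L4 α=3/7: [170, 19143/245, 7282/49]
= [170, 78, 149]

(2,0) stack=L1,L2,L3; from [0,0,0]:
after L1 α=1/2: [14, 199/2, 123]
after L2 α=4/7: [534/7, 2221/14, 1257/7]
after L3 α=1/2: [1058/7, 2907/28, 2097/14]
rounded: [151, 104, 150]


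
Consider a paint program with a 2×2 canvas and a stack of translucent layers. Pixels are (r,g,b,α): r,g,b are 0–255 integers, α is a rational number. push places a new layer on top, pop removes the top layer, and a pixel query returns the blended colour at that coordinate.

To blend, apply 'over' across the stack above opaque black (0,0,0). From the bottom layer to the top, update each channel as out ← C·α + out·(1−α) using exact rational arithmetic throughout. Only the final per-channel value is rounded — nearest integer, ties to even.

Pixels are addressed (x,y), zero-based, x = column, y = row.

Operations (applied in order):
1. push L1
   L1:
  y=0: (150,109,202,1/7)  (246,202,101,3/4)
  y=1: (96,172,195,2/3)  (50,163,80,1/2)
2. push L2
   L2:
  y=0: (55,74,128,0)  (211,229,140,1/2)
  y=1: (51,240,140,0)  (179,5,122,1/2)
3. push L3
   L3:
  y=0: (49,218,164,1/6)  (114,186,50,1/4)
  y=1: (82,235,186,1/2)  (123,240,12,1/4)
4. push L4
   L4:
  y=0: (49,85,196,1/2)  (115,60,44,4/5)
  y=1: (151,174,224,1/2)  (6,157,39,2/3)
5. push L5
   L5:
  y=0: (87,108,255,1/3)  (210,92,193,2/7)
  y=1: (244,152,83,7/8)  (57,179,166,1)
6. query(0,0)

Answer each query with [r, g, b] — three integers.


(0,0) stack=L1,L2,L3,L4,L5; from [0,0,0]:
+L1 (α=1/7) → [150/7, 109/7, 202/7]
+L2 (α=0) → [150/7, 109/7, 202/7]
+L3 (α=1/6) → [1093/42, 2071/42, 1079/21]
+L4 (α=1/2) → [3151/84, 5641/84, 5195/42]
+L5 (α=1/3) → [6805/126, 10177/126, 10550/63]
rounded: [54, 81, 167]


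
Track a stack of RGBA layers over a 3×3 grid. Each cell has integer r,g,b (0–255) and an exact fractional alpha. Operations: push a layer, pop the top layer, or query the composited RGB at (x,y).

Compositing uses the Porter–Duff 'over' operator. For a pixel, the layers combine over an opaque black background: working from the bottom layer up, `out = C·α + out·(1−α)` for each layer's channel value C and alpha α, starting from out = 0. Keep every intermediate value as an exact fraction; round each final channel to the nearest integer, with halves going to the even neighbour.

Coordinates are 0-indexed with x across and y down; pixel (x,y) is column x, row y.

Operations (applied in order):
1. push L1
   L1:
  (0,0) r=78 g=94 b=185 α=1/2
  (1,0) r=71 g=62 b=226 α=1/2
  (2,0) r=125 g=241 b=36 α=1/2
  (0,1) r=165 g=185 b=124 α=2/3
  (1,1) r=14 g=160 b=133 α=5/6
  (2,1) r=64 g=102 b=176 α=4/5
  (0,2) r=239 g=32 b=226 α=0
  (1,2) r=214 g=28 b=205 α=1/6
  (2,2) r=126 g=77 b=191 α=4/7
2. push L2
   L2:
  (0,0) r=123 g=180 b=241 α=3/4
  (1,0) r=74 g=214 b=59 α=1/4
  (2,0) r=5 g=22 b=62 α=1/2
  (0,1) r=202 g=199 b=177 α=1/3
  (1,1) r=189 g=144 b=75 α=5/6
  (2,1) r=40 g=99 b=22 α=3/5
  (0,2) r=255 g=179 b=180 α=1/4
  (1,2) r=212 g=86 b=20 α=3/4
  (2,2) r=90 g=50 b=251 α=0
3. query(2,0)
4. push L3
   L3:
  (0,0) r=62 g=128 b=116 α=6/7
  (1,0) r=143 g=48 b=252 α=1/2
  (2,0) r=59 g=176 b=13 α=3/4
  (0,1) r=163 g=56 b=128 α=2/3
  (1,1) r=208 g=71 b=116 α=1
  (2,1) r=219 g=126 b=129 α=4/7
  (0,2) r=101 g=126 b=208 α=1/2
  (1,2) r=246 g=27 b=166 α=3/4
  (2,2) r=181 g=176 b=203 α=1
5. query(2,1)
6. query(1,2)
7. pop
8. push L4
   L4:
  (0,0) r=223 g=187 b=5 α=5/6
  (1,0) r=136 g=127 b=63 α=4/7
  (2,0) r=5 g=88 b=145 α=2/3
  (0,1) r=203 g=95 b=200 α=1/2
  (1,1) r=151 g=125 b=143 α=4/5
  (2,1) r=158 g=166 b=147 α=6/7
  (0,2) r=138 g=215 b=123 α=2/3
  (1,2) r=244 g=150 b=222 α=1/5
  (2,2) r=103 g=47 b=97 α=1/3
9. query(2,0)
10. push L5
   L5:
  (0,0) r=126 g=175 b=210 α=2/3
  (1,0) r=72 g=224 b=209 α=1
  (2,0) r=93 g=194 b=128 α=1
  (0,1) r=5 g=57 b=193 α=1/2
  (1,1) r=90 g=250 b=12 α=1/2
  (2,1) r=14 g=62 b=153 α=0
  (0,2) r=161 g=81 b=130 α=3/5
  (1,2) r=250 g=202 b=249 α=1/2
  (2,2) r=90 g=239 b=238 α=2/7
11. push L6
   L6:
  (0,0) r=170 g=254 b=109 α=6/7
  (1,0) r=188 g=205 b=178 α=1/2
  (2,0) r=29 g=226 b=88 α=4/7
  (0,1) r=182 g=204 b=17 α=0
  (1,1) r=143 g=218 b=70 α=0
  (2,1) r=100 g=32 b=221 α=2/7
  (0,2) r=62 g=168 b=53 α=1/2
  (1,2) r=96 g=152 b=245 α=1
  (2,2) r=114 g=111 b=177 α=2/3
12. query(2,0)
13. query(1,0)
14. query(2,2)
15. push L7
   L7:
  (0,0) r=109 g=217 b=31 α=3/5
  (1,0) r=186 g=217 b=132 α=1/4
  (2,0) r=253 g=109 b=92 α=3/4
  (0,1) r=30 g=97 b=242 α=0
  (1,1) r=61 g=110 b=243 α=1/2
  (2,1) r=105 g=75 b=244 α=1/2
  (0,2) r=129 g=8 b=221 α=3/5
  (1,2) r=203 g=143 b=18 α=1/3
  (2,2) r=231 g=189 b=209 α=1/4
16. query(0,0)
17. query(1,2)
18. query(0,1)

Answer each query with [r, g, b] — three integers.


query (2,0) [L1,L2] — begin 0,0,0
after L1 α=1/2: [125/2, 241/2, 18]
after L2 α=1/2: [135/4, 285/4, 40]
→ [34, 71, 40]

at x=2,y=1 over L1,L2,L3:
L1 α=4/5: [256/5, 408/5, 704/5]
L2 α=3/5: [1112/25, 2301/25, 1738/25]
L3 α=4/7: [25236/175, 19503/175, 18114/175]
rounded: [144, 111, 104]

query (1,2) [L1,L2,L3] — begin 0,0,0
after L1 α=1/6: [107/3, 14/3, 205/6]
after L2 α=3/4: [2015/12, 197/3, 565/24]
after L3 α=3/4: [10871/48, 110/3, 12517/96]
= [226, 37, 130]

(2,0) stack=L1,L2,L4; from [0,0,0]:
L1 α=1/2: [125/2, 241/2, 18]
L2 α=1/2: [135/4, 285/4, 40]
L4 α=2/3: [175/12, 989/12, 110]
rounded: [15, 82, 110]

query (2,0) [L1,L2,L4,L5,L6] — begin 0,0,0
after L1 α=1/2: [125/2, 241/2, 18]
after L2 α=1/2: [135/4, 285/4, 40]
after L4 α=2/3: [175/12, 989/12, 110]
after L5 α=1: [93, 194, 128]
after L6 α=4/7: [395/7, 1486/7, 736/7]
rounded: [56, 212, 105]

(1,0) stack=L1,L2,L4,L5,L6; from [0,0,0]:
after L1 α=1/2: [71/2, 31, 113]
after L2 α=1/4: [361/8, 307/4, 199/2]
after L4 α=4/7: [5435/56, 2953/28, 1101/14]
after L5 α=1: [72, 224, 209]
after L6 α=1/2: [130, 429/2, 387/2]
→ [130, 214, 194]

query (2,2) [L1,L2,L4,L5,L6] — begin 0,0,0
after L1 α=4/7: [72, 44, 764/7]
after L2 α=0: [72, 44, 764/7]
after L4 α=1/3: [247/3, 45, 2207/21]
after L5 α=2/7: [1775/21, 703/7, 21031/147]
after L6 α=2/3: [6563/63, 2257/21, 73069/441]
rounded: [104, 107, 166]

(0,0) stack=L1,L2,L4,L5,L6,L7; from [0,0,0]:
L1 α=1/2: [39, 47, 185/2]
L2 α=3/4: [102, 587/4, 1631/8]
L4 α=5/6: [1217/6, 4327/24, 1831/48]
L5 α=2/3: [2729/18, 12727/72, 21991/144]
L6 α=6/7: [21089/126, 122455/504, 116167/1008]
L7 α=3/5: [8338/63, 286507/1260, 163039/2520]
rounded: [132, 227, 65]

(1,2) stack=L1,L2,L4,L5,L6,L7; from [0,0,0]:
L1 α=1/6: [107/3, 14/3, 205/6]
L2 α=3/4: [2015/12, 197/3, 565/24]
L4 α=1/5: [2747/15, 1238/15, 1897/30]
L5 α=1/2: [6497/30, 2134/15, 9367/60]
L6 α=1: [96, 152, 245]
L7 α=1/3: [395/3, 149, 508/3]
= [132, 149, 169]

at x=0,y=1 over L1,L2,L4,L5,L6,L7:
+L1 (α=2/3) → [110, 370/3, 248/3]
+L2 (α=1/3) → [422/3, 1337/9, 1027/9]
+L4 (α=1/2) → [1031/6, 1096/9, 2827/18]
+L5 (α=1/2) → [1061/12, 1609/18, 6301/36]
+L6 (α=0) → [1061/12, 1609/18, 6301/36]
+L7 (α=0) → [1061/12, 1609/18, 6301/36]
= [88, 89, 175]


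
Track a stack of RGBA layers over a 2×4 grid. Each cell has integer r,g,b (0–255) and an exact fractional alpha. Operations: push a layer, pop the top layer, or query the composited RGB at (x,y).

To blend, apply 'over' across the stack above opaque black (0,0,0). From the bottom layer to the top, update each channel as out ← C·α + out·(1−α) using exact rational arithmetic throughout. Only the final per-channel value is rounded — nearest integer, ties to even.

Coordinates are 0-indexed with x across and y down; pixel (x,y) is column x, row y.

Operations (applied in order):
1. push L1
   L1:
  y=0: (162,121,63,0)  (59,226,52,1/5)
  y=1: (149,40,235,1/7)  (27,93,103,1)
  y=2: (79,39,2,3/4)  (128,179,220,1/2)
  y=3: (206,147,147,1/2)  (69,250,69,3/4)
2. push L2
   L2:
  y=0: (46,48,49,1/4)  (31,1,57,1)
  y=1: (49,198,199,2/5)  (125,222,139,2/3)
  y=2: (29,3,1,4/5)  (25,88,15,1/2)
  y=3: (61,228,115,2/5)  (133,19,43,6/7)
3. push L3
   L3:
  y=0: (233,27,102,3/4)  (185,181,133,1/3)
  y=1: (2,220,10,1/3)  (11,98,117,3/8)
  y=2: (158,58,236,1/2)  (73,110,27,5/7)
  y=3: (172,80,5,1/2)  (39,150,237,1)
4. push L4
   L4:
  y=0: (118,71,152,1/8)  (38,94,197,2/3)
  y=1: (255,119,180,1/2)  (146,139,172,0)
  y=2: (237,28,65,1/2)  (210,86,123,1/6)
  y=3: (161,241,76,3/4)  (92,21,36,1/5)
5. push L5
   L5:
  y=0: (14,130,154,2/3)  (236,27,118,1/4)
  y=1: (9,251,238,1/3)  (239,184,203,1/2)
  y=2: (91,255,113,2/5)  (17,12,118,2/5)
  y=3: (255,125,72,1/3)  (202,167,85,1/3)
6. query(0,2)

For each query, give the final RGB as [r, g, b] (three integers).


query (0,2) [L1,L2,L3,L4,L5] — begin 0,0,0
+L1 (α=3/4) → [237/4, 117/4, 3/2]
+L2 (α=4/5) → [701/20, 33/4, 11/10]
+L3 (α=1/2) → [3861/40, 265/8, 2371/20]
+L4 (α=1/2) → [13341/80, 489/16, 3671/40]
+L5 (α=2/5) → [54583/400, 9627/80, 20053/200]
rounded: [136, 120, 100]


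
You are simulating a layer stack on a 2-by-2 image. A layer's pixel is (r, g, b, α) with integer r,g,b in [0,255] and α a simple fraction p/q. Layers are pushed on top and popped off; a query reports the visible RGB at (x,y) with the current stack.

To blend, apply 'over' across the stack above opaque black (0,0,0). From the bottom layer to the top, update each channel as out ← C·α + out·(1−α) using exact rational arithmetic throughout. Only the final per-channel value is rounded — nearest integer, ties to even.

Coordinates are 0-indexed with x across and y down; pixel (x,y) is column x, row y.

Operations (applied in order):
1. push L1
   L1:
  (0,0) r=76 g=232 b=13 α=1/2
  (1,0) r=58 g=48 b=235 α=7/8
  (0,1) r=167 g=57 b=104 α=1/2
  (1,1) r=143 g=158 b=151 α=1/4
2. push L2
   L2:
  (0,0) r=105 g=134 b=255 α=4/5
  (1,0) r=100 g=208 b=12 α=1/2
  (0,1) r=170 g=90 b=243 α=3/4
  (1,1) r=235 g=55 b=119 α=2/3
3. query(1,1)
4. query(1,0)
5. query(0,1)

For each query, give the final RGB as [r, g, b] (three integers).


(1,1) stack=L1,L2; from [0,0,0]:
L1 α=1/4: [143/4, 79/2, 151/4]
L2 α=2/3: [2023/12, 299/6, 1103/12]
= [169, 50, 92]

query (1,0) [L1,L2] — begin 0,0,0
+L1 (α=7/8) → [203/4, 42, 1645/8]
+L2 (α=1/2) → [603/8, 125, 1741/16]
= [75, 125, 109]

query (0,1) [L1,L2] — begin 0,0,0
after L1 α=1/2: [167/2, 57/2, 52]
after L2 α=3/4: [1187/8, 597/8, 781/4]
→ [148, 75, 195]


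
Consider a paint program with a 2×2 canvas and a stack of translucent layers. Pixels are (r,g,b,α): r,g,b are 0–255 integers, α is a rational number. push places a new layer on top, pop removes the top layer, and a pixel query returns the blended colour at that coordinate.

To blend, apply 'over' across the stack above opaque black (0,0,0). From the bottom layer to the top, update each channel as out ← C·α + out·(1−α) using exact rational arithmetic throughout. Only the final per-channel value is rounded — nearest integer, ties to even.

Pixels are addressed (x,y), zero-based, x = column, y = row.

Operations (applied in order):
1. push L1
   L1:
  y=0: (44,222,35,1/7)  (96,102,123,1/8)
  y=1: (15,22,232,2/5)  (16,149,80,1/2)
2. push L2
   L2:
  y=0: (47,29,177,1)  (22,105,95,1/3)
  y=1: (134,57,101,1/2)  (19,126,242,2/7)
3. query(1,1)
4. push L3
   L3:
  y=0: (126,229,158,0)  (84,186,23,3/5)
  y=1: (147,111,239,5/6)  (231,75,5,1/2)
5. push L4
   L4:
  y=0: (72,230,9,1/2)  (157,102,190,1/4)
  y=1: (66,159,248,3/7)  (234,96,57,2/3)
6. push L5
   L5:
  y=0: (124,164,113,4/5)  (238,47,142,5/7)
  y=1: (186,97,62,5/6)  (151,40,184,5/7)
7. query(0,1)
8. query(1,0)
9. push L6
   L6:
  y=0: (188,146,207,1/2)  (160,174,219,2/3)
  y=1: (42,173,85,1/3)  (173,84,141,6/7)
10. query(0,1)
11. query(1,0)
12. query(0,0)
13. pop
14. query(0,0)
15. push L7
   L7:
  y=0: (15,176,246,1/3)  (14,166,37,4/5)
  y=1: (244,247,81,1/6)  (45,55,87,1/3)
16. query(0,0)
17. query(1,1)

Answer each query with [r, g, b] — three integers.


(1,1) stack=L1,L2; from [0,0,0]:
after L1 α=1/2: [8, 149/2, 40]
after L2 α=2/7: [78/7, 1249/14, 684/7]
= [11, 89, 98]

at x=0,y=1 over L1,L2,L3,L4,L5:
+L1 (α=2/5) → [6, 44/5, 464/5]
+L2 (α=1/2) → [70, 329/10, 969/10]
+L3 (α=5/6) → [805/6, 5879/60, 12919/60]
+L4 (α=3/7) → [2204/21, 1862/15, 24079/105]
+L5 (α=5/6) → [10867/63, 9137/90, 56629/630]
→ [172, 102, 90]

(1,0) stack=L1,L2,L3,L4,L5; from [0,0,0]:
after L1 α=1/8: [12, 51/4, 123/8]
after L2 α=1/3: [46/3, 87/2, 503/12]
after L3 α=3/5: [848/15, 129, 917/30]
after L4 α=1/4: [1633/20, 489/4, 2817/40]
after L5 α=5/7: [13533/70, 137/2, 2431/20]
→ [193, 68, 122]

at x=0,y=1 over L1,L2,L3,L4,L5,L6:
+L1 (α=2/5) → [6, 44/5, 464/5]
+L2 (α=1/2) → [70, 329/10, 969/10]
+L3 (α=5/6) → [805/6, 5879/60, 12919/60]
+L4 (α=3/7) → [2204/21, 1862/15, 24079/105]
+L5 (α=5/6) → [10867/63, 9137/90, 56629/630]
+L6 (α=1/3) → [24380/189, 16922/135, 83404/945]
= [129, 125, 88]

query (1,0) [L1,L2,L3,L4,L5,L6] — begin 0,0,0
after L1 α=1/8: [12, 51/4, 123/8]
after L2 α=1/3: [46/3, 87/2, 503/12]
after L3 α=3/5: [848/15, 129, 917/30]
after L4 α=1/4: [1633/20, 489/4, 2817/40]
after L5 α=5/7: [13533/70, 137/2, 2431/20]
after L6 α=2/3: [35933/210, 833/6, 11191/60]
rounded: [171, 139, 187]

at x=0,y=0 over L1,L2,L3,L4,L5,L6:
L1 α=1/7: [44/7, 222/7, 5]
L2 α=1: [47, 29, 177]
L3 α=0: [47, 29, 177]
L4 α=1/2: [119/2, 259/2, 93]
L5 α=4/5: [1111/10, 1571/10, 109]
L6 α=1/2: [2991/20, 3031/20, 158]
rounded: [150, 152, 158]

query (0,0) [L1,L2,L3,L4,L5] — begin 0,0,0
L1 α=1/7: [44/7, 222/7, 5]
L2 α=1: [47, 29, 177]
L3 α=0: [47, 29, 177]
L4 α=1/2: [119/2, 259/2, 93]
L5 α=4/5: [1111/10, 1571/10, 109]
→ [111, 157, 109]

at x=0,y=0 over L1,L2,L3,L4,L5,L7:
after L1 α=1/7: [44/7, 222/7, 5]
after L2 α=1: [47, 29, 177]
after L3 α=0: [47, 29, 177]
after L4 α=1/2: [119/2, 259/2, 93]
after L5 α=4/5: [1111/10, 1571/10, 109]
after L7 α=1/3: [1186/15, 817/5, 464/3]
= [79, 163, 155]

query (1,1) [L1,L2,L3,L4,L5,L7] — begin 0,0,0
+L1 (α=1/2) → [8, 149/2, 40]
+L2 (α=2/7) → [78/7, 1249/14, 684/7]
+L3 (α=1/2) → [1695/14, 2299/28, 719/14]
+L4 (α=2/3) → [2749/14, 7675/84, 2315/42]
+L5 (α=5/7) → [8034/49, 16075/294, 21635/147]
+L7 (α=1/3) → [6091/49, 24160/441, 56059/441]
rounded: [124, 55, 127]


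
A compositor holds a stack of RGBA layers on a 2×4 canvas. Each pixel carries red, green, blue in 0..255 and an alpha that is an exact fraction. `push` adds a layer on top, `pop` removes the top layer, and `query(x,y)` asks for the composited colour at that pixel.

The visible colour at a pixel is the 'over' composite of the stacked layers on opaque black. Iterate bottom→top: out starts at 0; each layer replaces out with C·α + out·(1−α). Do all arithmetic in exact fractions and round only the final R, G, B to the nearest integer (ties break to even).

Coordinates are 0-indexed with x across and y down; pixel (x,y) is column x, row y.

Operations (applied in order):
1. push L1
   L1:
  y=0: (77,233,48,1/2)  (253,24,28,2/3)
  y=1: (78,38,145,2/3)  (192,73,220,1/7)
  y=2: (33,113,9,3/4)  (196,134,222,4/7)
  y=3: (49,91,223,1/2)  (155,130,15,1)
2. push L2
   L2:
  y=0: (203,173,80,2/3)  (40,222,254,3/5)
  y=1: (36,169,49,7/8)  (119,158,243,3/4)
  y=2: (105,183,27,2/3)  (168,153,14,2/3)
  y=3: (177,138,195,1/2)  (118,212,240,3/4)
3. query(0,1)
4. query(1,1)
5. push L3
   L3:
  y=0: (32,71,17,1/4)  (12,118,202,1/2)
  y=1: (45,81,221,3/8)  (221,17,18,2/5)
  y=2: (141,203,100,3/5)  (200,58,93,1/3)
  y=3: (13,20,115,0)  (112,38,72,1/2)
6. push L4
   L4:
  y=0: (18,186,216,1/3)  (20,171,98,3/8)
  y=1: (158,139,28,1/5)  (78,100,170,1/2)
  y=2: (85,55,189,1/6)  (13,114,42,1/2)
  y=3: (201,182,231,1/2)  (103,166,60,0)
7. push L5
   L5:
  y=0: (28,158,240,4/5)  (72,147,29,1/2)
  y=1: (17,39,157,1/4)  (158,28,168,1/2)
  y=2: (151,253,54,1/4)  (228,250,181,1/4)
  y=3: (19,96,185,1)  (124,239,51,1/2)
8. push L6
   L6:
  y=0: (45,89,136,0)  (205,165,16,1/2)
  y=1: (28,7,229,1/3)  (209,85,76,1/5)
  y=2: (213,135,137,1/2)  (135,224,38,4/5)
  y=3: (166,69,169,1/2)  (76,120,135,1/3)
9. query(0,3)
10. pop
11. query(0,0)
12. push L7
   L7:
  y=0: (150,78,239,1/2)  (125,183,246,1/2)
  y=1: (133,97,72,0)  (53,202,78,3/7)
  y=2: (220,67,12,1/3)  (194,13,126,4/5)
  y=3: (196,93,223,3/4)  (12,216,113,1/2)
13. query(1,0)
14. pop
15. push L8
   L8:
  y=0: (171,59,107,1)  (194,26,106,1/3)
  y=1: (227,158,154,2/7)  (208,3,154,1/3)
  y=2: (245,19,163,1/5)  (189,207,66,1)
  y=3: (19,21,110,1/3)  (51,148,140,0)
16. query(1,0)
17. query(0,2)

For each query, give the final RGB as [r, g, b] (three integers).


query (0,1) [L1,L2] — begin 0,0,0
+L1 (α=2/3) → [52, 76/3, 290/3]
+L2 (α=7/8) → [38, 3625/24, 1319/24]
→ [38, 151, 55]

query (1,1) [L1,L2] — begin 0,0,0
+L1 (α=1/7) → [192/7, 73/7, 220/7]
+L2 (α=3/4) → [2691/28, 3391/28, 5323/28]
rounded: [96, 121, 190]

query (0,3) [L1,L2,L3,L4,L5,L6] — begin 0,0,0
after L1 α=1/2: [49/2, 91/2, 223/2]
after L2 α=1/2: [403/4, 367/4, 613/4]
after L3 α=0: [403/4, 367/4, 613/4]
after L4 α=1/2: [1207/8, 1095/8, 1537/8]
after L5 α=1: [19, 96, 185]
after L6 α=1/2: [185/2, 165/2, 177]
→ [92, 82, 177]

query (0,0) [L1,L2,L3,L4,L5] — begin 0,0,0
L1 α=1/2: [77/2, 233/2, 24]
L2 α=2/3: [889/6, 925/6, 184/3]
L3 α=1/4: [953/8, 1067/8, 201/4]
L4 α=1/3: [1025/12, 1811/12, 211/2]
L5 α=4/5: [2369/60, 1879/12, 2131/10]
→ [39, 157, 213]

(1,0) stack=L1,L2,L3,L4,L5,L7; from [0,0,0]:
after L1 α=2/3: [506/3, 16, 56/3]
after L2 α=3/5: [1372/15, 698/5, 2398/15]
after L3 α=1/2: [776/15, 644/5, 2714/15]
after L4 α=3/8: [239/6, 1157/8, 899/6]
after L5 α=1/2: [671/12, 2333/16, 1073/12]
after L7 α=1/2: [2171/24, 5261/32, 4025/24]
= [90, 164, 168]

(1,0) stack=L1,L2,L3,L4,L5,L8; from [0,0,0]:
L1 α=2/3: [506/3, 16, 56/3]
L2 α=3/5: [1372/15, 698/5, 2398/15]
L3 α=1/2: [776/15, 644/5, 2714/15]
L4 α=3/8: [239/6, 1157/8, 899/6]
L5 α=1/2: [671/12, 2333/16, 1073/12]
L8 α=1/3: [1835/18, 847/8, 1709/18]
rounded: [102, 106, 95]

at x=0,y=2 over L1,L2,L3,L4,L5,L8:
+L1 (α=3/4) → [99/4, 339/4, 27/4]
+L2 (α=2/3) → [313/4, 601/4, 81/4]
+L3 (α=3/5) → [1159/10, 1819/10, 681/10]
+L4 (α=1/6) → [443/4, 643/4, 353/4]
+L5 (α=1/4) → [1933/16, 2941/16, 1275/16]
+L8 (α=1/5) → [2913/20, 3017/20, 1927/20]
→ [146, 151, 96]
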